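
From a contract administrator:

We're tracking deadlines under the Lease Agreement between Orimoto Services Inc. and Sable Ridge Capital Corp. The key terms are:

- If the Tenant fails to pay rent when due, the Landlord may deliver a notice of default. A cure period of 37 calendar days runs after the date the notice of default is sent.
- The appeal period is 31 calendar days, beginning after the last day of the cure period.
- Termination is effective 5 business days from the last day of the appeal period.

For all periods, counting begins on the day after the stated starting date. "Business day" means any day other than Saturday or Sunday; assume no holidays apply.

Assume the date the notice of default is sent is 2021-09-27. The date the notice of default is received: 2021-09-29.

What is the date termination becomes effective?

2021-12-10

Adding 37 calendar days to 2021-09-27 gives 2021-11-03, which is the last day of the cure period.
The last day of the appeal period: 31 calendar days after 2021-11-03 is 2021-12-04.
The date termination becomes effective: 5 business days after Saturday, 2021-12-04, skipping weekends — Dec 6, Dec 7, Dec 8, Dec 9, Dec 10 — lands on Friday, 2021-12-10.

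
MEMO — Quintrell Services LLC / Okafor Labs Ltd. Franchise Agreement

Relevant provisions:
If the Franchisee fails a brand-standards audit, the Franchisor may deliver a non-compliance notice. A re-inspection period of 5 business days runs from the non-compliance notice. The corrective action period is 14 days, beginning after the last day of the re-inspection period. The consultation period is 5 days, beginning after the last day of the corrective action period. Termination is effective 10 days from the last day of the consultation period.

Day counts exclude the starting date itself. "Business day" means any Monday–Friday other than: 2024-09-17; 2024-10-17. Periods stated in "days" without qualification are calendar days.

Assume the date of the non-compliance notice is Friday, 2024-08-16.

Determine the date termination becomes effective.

2024-09-21

From Friday, 2024-08-16, 5 business days (Aug 19, Aug 20, Aug 21, Aug 22, Aug 23, skipping weekends) brings us to Friday, 2024-08-23, which is the last day of the re-inspection period.
Adding 14 calendar days to 2024-08-23 gives 2024-09-06, which is the last day of the corrective action period.
The last day of the consultation period: 5 calendar days after 2024-09-06 is 2024-09-11.
The date termination becomes effective: 2024-09-11 + 10 days = 2024-09-21.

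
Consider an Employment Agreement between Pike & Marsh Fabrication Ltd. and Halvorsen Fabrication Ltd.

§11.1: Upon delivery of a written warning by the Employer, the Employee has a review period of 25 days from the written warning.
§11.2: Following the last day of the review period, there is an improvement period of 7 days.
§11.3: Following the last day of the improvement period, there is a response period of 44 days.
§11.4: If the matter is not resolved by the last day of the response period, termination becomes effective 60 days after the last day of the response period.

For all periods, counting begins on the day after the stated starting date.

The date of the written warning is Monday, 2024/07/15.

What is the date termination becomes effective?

The last day of the review period: 25 calendar days after 2024/07/15 is 2024/08/09.
Adding 7 calendar days to 2024/08/09 gives 2024/08/16, which is the last day of the improvement period.
The last day of the response period: 44 calendar days after 2024/08/16 is 2024/09/29.
Adding 60 calendar days to 2024/09/29 gives 2024/11/28, which is the date termination becomes effective.

2024/11/28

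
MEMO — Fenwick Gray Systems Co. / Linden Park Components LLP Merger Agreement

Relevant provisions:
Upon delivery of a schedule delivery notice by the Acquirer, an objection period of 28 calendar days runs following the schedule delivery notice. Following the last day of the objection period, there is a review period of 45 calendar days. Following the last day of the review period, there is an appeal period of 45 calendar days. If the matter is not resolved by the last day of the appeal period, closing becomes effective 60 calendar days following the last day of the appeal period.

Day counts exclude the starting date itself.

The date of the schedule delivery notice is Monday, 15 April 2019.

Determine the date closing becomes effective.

10 October 2019

The last day of the objection period: 28 calendar days after 15 April 2019 is 13 May 2019.
The last day of the review period: 13 May 2019 + 45 days = 27 June 2019.
The last day of the appeal period: 27 June 2019 + 45 days = 11 August 2019.
The date closing becomes effective: 11 August 2019 + 60 days = 10 October 2019.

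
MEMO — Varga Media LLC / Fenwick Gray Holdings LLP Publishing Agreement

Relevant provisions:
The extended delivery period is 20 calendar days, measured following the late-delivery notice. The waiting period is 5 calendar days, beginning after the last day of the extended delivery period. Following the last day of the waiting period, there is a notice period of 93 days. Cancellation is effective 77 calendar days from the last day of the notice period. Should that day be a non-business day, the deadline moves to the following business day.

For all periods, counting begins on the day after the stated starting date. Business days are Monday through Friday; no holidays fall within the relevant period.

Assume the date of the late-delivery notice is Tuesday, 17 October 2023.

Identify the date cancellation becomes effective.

29 April 2024

The last day of the extended delivery period: 20 calendar days after 17 October 2023 is 6 November 2023.
The last day of the waiting period: 5 calendar days after 6 November 2023 is 11 November 2023.
The last day of the notice period: 93 calendar days after 11 November 2023 is 12 February 2024.
The date cancellation becomes effective: 77 calendar days after 12 February 2024 is 29 April 2024. 29 April 2024 is a Monday, so no roll-forward applies.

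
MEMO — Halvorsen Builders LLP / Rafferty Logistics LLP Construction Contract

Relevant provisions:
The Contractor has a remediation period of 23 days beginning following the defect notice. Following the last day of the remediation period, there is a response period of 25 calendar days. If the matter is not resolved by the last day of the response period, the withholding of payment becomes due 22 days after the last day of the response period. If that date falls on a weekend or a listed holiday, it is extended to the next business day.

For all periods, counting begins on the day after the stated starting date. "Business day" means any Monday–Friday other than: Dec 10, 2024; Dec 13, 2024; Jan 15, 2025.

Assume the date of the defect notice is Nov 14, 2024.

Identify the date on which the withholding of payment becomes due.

The last day of the remediation period: Nov 14, 2024 + 23 days = Dec 7, 2024.
Adding 25 calendar days to Dec 7, 2024 gives Jan 1, 2025, which is the last day of the response period.
Adding 22 calendar days to Jan 1, 2025 gives Jan 23, 2025, which is the date on which the withholding of payment becomes due. Jan 23, 2025 is a Thursday and is not a listed holiday, so no roll-forward applies.

Jan 23, 2025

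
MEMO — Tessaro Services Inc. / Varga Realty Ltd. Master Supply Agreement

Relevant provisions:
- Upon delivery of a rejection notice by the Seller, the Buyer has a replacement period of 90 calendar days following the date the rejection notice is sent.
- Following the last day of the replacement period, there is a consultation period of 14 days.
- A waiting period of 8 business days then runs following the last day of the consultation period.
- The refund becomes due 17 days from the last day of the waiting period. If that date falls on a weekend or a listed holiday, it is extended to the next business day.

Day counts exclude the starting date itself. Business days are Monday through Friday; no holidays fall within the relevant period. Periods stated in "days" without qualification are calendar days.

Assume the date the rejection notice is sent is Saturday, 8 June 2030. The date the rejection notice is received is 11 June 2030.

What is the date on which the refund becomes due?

The last day of the replacement period: 90 calendar days after 8 June 2030 is 6 September 2030.
The last day of the consultation period: 6 September 2030 + 14 days = 20 September 2030.
The last day of the waiting period: 8 business days after Friday, 20 September 2030, skipping weekends — Sep 23, Sep 24, Sep 25, Sep 26, Sep 27, Sep 30, Oct 1, Oct 2 — lands on Wednesday, 2 October 2030.
The date on which the refund becomes due: 2 October 2030 + 17 days = 19 October 2030. That falls on a Saturday, so it rolls to the next business day, Monday, 21 October 2030.

21 October 2030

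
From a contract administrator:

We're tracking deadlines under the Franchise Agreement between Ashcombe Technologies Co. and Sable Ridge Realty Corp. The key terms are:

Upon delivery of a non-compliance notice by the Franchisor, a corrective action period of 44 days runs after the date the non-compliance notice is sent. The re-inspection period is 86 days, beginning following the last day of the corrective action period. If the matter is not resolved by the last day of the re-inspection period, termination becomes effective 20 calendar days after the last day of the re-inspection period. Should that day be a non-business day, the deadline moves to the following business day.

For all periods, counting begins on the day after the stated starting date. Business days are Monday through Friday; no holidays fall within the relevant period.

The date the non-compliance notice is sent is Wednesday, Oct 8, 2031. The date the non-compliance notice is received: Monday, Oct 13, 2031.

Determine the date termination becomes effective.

Mar 8, 2032

The last day of the corrective action period: 44 calendar days after Oct 8, 2031 is Nov 21, 2031.
Adding 86 calendar days to Nov 21, 2031 gives Feb 15, 2032, which is the last day of the re-inspection period.
The date termination becomes effective: 20 calendar days after Feb 15, 2032 is Mar 6, 2032. That falls on a Saturday, so it rolls to the next business day, Monday, Mar 8, 2032.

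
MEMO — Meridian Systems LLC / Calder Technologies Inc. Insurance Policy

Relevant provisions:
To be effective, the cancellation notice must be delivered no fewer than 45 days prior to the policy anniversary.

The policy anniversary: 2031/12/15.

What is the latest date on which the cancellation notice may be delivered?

2031/10/31

Counting back 45 calendar days from 2031/12/15 gives 2031/10/31.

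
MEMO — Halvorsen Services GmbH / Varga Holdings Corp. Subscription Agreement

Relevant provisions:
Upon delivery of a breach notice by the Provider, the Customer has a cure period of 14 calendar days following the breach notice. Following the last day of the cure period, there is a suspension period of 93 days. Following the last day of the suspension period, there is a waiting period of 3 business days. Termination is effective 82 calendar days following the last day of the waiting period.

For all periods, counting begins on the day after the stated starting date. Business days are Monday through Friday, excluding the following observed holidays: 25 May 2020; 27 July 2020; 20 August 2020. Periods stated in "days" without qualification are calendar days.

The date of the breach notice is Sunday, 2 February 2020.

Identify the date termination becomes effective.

The last day of the cure period: 2 February 2020 + 14 days = 16 February 2020.
The last day of the suspension period: 16 February 2020 + 93 days = 19 May 2020.
The last day of the waiting period: counting 3 business days from Tuesday, 19 May 2020 (May 20, May 21, May 22, skipping weekends) reaches Friday, 22 May 2020.
Adding 82 calendar days to 22 May 2020 gives 12 August 2020, which is the date termination becomes effective.

12 August 2020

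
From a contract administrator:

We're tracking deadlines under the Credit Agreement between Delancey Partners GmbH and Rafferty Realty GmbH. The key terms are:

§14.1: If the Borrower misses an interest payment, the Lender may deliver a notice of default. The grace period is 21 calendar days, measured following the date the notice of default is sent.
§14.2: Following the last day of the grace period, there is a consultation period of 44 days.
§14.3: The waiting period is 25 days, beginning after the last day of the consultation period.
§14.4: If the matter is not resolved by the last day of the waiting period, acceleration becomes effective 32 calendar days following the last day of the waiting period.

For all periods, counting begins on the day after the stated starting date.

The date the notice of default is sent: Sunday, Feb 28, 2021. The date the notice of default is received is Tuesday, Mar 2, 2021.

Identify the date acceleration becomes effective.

Adding 21 calendar days to Feb 28, 2021 gives Mar 21, 2021, which is the last day of the grace period.
The last day of the consultation period: 44 calendar days after Mar 21, 2021 is May 4, 2021.
The last day of the waiting period: 25 calendar days after May 4, 2021 is May 29, 2021.
The date acceleration becomes effective: 32 calendar days after May 29, 2021 is Jun 30, 2021.

Jun 30, 2021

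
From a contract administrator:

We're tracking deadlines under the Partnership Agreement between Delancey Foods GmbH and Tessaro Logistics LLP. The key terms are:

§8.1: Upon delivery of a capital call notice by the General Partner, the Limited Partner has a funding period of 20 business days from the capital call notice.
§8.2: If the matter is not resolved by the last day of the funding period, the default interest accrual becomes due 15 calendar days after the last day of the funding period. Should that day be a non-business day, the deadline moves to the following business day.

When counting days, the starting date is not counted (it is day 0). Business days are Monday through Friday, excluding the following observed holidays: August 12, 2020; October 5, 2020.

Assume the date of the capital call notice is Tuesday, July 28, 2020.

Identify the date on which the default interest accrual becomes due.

The last day of the funding period: counting 20 business days from Tuesday, July 28, 2020 (Jul 29, Jul 30, Jul 31, Aug 3, …, Aug 24, Aug 25, Aug 26, skipping weekends and the listed holiday on Aug 12) reaches Wednesday, August 26, 2020.
Adding 15 calendar days to August 26, 2020 gives September 10, 2020, which is the date on which the default interest accrual becomes due. September 10, 2020 is a Thursday and is not a listed holiday, so no roll-forward applies.

September 10, 2020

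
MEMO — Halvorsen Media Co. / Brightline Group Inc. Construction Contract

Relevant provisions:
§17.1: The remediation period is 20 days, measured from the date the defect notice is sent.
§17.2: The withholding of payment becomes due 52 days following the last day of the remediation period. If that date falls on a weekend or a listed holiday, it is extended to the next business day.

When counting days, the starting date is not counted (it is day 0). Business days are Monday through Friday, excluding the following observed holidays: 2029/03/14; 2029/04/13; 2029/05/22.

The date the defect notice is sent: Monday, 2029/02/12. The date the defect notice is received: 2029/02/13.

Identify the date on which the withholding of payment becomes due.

The last day of the remediation period: 20 calendar days after 2029/02/12 is 2029/03/04.
The date on which the withholding of payment becomes due: 2029/03/04 + 52 days = 2029/04/25. 2029/04/25 is a Wednesday and is not a listed holiday, so no roll-forward applies.

2029/04/25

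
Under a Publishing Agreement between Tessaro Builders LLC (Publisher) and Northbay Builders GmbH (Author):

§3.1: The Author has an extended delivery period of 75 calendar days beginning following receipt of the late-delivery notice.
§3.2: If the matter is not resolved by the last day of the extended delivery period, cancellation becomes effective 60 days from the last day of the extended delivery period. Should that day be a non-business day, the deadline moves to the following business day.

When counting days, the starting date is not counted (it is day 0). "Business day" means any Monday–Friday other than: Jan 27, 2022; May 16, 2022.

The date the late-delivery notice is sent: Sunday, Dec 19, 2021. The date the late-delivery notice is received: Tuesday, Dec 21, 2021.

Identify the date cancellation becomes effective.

Adding 75 calendar days to Dec 21, 2021 gives Mar 6, 2022, which is the last day of the extended delivery period.
The date cancellation becomes effective: Mar 6, 2022 + 60 days = May 5, 2022. May 5, 2022 is a Thursday and is not a listed holiday, so no roll-forward applies.

May 5, 2022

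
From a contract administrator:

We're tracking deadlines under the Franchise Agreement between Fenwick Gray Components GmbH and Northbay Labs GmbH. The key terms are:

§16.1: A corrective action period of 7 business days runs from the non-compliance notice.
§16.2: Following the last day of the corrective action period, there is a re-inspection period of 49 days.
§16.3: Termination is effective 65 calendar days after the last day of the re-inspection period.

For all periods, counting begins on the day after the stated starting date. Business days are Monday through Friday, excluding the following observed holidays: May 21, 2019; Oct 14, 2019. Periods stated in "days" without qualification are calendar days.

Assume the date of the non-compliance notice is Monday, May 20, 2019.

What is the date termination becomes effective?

The last day of the corrective action period: counting 7 business days from Monday, May 20, 2019 (May 22, May 23, May 24, May 27, May 28, May 29, May 30, skipping weekends and the listed holiday on May 21) reaches Thursday, May 30, 2019.
The last day of the re-inspection period: 49 calendar days after May 30, 2019 is Jul 18, 2019.
The date termination becomes effective: 65 calendar days after Jul 18, 2019 is Sep 21, 2019.

Sep 21, 2019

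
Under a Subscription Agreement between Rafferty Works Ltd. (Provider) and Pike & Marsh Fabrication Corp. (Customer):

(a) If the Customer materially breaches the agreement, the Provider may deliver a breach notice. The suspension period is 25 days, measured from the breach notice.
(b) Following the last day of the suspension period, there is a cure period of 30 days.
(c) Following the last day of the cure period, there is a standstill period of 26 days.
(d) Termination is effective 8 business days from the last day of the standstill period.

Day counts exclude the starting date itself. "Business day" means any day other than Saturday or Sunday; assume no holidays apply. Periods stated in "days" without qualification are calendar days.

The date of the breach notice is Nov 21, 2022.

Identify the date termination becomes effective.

Feb 22, 2023

The last day of the suspension period: 25 calendar days after Nov 21, 2022 is Dec 16, 2022.
The last day of the cure period: 30 calendar days after Dec 16, 2022 is Jan 15, 2023.
The last day of the standstill period: 26 calendar days after Jan 15, 2023 is Feb 10, 2023.
The date termination becomes effective: 8 business days after Friday, Feb 10, 2023, skipping weekends — Feb 13, Feb 14, Feb 15, Feb 16, Feb 17, Feb 20, Feb 21, Feb 22 — lands on Wednesday, Feb 22, 2023.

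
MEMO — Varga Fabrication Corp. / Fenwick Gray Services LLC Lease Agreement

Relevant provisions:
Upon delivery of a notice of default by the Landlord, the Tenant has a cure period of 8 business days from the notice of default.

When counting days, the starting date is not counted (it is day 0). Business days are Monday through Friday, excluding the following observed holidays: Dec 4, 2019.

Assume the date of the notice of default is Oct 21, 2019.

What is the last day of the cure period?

Oct 31, 2019

The last day of the cure period: 8 business days after Monday, Oct 21, 2019, skipping weekends — Oct 22, Oct 23, Oct 24, Oct 25, Oct 28, Oct 29, Oct 30, Oct 31 — lands on Thursday, Oct 31, 2019.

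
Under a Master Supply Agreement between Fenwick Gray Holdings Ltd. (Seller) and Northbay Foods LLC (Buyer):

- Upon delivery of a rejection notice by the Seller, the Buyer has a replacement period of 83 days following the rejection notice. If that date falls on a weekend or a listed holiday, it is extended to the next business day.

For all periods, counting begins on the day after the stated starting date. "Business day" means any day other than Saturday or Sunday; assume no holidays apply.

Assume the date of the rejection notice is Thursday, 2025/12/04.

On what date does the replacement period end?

The last day of the replacement period: 83 calendar days after 2025/12/04 is 2026/02/25. 2026/02/25 is a Wednesday, so no roll-forward applies.

2026/02/25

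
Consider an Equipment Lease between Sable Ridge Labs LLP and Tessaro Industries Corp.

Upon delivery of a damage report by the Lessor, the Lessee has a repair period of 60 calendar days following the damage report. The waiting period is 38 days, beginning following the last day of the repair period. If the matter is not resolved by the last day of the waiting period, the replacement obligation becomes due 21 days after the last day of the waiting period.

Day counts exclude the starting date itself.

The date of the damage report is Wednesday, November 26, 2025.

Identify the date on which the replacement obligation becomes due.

March 25, 2026

Adding 60 calendar days to November 26, 2025 gives January 25, 2026, which is the last day of the repair period.
The last day of the waiting period: January 25, 2026 + 38 days = March 4, 2026.
Adding 21 calendar days to March 4, 2026 gives March 25, 2026, which is the date on which the replacement obligation becomes due.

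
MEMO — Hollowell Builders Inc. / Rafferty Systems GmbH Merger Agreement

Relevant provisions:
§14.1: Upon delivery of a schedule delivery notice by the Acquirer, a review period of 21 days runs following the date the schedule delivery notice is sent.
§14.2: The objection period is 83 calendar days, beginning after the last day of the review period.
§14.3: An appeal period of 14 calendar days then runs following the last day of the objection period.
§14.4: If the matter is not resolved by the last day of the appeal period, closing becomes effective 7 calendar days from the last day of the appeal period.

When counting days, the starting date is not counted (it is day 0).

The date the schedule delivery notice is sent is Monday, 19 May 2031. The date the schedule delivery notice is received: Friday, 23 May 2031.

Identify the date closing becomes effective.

The last day of the review period: 21 calendar days after 19 May 2031 is 9 June 2031.
The last day of the objection period: 83 calendar days after 9 June 2031 is 31 August 2031.
The last day of the appeal period: 14 calendar days after 31 August 2031 is 14 September 2031.
The date closing becomes effective: 7 calendar days after 14 September 2031 is 21 September 2031.

21 September 2031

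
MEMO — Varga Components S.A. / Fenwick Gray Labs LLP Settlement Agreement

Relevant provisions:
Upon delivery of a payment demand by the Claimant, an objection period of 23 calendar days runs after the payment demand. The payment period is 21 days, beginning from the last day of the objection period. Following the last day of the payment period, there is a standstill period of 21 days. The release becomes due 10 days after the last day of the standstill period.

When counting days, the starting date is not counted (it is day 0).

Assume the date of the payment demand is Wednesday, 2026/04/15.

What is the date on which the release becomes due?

2026/06/29

The last day of the objection period: 23 calendar days after 2026/04/15 is 2026/05/08.
The last day of the payment period: 21 calendar days after 2026/05/08 is 2026/05/29.
The last day of the standstill period: 2026/05/29 + 21 days = 2026/06/19.
The date on which the release becomes due: 10 calendar days after 2026/06/19 is 2026/06/29.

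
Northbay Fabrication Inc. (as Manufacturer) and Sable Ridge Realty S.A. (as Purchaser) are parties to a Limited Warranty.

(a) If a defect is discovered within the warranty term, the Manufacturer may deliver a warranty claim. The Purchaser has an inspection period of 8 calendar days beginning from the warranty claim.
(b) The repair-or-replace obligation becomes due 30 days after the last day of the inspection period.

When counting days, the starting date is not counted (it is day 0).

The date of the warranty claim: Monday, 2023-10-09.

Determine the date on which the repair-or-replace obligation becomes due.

2023-11-16

The last day of the inspection period: 2023-10-09 + 8 days = 2023-10-17.
The date on which the repair-or-replace obligation becomes due: 2023-10-17 + 30 days = 2023-11-16.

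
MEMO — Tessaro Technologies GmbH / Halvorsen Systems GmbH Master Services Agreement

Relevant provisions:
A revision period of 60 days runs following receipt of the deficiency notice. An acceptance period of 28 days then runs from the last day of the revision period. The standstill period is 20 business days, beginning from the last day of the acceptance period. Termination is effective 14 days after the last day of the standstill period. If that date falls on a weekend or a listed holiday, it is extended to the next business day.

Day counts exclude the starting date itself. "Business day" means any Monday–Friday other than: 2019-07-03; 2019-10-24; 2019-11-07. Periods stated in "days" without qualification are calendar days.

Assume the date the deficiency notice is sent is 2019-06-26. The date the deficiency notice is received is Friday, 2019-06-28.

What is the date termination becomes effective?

Adding 60 calendar days to 2019-06-28 gives 2019-08-27, which is the last day of the revision period.
The last day of the acceptance period: 2019-08-27 + 28 days = 2019-09-24.
The last day of the standstill period: counting 20 business days from Tuesday, 2019-09-24 (Sep 25, Sep 26, Sep 27, Sep 30, …, Oct 18, Oct 21, Oct 22, skipping weekends) reaches Tuesday, 2019-10-22.
The date termination becomes effective: 14 calendar days after 2019-10-22 is 2019-11-05. 2019-11-05 is a Tuesday and is not a listed holiday, so no roll-forward applies.

2019-11-05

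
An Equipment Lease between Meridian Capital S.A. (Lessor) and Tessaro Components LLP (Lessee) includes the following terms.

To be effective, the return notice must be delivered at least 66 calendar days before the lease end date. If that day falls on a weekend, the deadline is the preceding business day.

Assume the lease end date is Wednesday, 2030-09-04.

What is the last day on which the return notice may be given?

2030-06-28

2030-09-04 minus 66 days is 2030-06-30. That is a Sunday, so the deadline moves back to Friday, 2030-06-28.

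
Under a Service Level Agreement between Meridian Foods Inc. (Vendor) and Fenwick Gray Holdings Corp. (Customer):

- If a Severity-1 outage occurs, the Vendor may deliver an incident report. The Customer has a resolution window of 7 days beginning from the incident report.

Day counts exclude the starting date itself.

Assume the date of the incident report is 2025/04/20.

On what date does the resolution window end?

2025/04/27

The last day of the resolution window: 2025/04/20 + 7 days = 2025/04/27.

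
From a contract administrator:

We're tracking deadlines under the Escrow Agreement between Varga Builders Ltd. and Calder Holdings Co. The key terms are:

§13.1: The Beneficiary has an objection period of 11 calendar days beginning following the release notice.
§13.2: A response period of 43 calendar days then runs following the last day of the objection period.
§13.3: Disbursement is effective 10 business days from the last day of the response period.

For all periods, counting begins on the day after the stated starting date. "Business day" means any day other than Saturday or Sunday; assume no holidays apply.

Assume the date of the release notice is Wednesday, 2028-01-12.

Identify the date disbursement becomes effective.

Adding 11 calendar days to 2028-01-12 gives 2028-01-23, which is the last day of the objection period.
Adding 43 calendar days to 2028-01-23 gives 2028-03-06, which is the last day of the response period.
The date disbursement becomes effective: counting 10 business days from Monday, 2028-03-06 (Mar 7, Mar 8, Mar 9, Mar 10, Mar 13, Mar 14, Mar 15, Mar 16, Mar 17, Mar 20, skipping weekends) reaches Monday, 2028-03-20.

2028-03-20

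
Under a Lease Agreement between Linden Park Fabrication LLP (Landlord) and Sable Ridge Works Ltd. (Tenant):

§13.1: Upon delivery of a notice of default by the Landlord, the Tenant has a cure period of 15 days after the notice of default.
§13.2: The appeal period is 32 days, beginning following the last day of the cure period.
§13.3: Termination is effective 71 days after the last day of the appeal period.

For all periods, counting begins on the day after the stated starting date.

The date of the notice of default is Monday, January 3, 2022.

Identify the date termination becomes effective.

The last day of the cure period: January 3, 2022 + 15 days = January 18, 2022.
Adding 32 calendar days to January 18, 2022 gives February 19, 2022, which is the last day of the appeal period.
Adding 71 calendar days to February 19, 2022 gives May 1, 2022, which is the date termination becomes effective.

May 1, 2022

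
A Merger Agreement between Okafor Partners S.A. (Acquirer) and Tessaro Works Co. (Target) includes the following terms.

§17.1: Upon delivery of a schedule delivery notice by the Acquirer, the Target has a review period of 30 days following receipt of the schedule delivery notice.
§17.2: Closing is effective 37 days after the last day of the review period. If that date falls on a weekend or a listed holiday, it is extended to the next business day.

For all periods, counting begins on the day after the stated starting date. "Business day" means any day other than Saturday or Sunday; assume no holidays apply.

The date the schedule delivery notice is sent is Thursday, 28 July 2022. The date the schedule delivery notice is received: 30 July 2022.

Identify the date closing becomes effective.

The last day of the review period: 30 July 2022 + 30 days = 29 August 2022.
Adding 37 calendar days to 29 August 2022 gives 5 October 2022, which is the date closing becomes effective. 5 October 2022 is a Wednesday, so no roll-forward applies.

5 October 2022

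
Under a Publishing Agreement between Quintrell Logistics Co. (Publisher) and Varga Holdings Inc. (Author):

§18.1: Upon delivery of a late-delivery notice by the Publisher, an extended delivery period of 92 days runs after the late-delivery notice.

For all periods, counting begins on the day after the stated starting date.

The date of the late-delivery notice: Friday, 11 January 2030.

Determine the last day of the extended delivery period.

13 April 2030

Adding 92 calendar days to 11 January 2030 gives 13 April 2030, which is the last day of the extended delivery period.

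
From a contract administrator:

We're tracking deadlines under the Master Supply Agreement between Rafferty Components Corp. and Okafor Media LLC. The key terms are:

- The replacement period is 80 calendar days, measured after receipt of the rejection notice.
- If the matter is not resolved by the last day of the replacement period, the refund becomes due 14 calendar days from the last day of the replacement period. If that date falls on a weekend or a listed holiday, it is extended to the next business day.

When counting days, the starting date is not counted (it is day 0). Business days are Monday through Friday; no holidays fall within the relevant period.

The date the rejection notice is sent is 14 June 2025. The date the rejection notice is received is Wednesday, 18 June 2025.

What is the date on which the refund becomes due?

Adding 80 calendar days to 18 June 2025 gives 6 September 2025, which is the last day of the replacement period.
Adding 14 calendar days to 6 September 2025 gives 20 September 2025, which is the date on which the refund becomes due. That falls on a Saturday, so it rolls to the next business day, Monday, 22 September 2025.

22 September 2025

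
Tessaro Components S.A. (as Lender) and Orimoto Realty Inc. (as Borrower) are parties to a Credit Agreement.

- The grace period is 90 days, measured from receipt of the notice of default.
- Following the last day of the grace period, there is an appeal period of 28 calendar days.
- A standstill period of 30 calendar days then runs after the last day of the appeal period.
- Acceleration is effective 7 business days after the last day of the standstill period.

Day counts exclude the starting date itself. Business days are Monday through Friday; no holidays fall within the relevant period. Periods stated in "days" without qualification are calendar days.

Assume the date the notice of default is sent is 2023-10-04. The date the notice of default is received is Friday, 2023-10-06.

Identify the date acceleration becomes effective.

The last day of the grace period: 90 calendar days after 2023-10-06 is 2024-01-04.
The last day of the appeal period: 2024-01-04 + 28 days = 2024-02-01.
The last day of the standstill period: 30 calendar days after 2024-02-01 is 2024-03-02.
From Saturday, 2024-03-02, 7 business days (Mar 4, Mar 5, Mar 6, Mar 7, Mar 8, Mar 11, Mar 12, skipping weekends) brings us to Tuesday, 2024-03-12, which is the date acceleration becomes effective.

2024-03-12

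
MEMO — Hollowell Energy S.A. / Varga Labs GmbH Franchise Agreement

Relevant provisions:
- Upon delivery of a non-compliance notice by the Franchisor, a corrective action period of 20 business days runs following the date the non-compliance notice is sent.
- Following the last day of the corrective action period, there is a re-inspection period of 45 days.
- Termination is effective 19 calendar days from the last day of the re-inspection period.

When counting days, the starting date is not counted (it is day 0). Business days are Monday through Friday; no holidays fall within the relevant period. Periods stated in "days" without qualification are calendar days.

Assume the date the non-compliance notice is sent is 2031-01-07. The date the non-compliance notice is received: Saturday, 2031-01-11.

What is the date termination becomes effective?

The last day of the corrective action period: 20 business days after Tuesday, 2031-01-07, skipping weekends — Jan 8, Jan 9, Jan 10, Jan 13, …, Jan 31, Feb 3, Feb 4 — lands on Tuesday, 2031-02-04.
The last day of the re-inspection period: 45 calendar days after 2031-02-04 is 2031-03-21.
The date termination becomes effective: 19 calendar days after 2031-03-21 is 2031-04-09.

2031-04-09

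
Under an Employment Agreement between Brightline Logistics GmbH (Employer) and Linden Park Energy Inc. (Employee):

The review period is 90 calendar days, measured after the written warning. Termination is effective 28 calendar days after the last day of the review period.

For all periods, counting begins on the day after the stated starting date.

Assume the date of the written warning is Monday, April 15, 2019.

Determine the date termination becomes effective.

August 11, 2019

The last day of the review period: 90 calendar days after April 15, 2019 is July 14, 2019.
The date termination becomes effective: July 14, 2019 + 28 days = August 11, 2019.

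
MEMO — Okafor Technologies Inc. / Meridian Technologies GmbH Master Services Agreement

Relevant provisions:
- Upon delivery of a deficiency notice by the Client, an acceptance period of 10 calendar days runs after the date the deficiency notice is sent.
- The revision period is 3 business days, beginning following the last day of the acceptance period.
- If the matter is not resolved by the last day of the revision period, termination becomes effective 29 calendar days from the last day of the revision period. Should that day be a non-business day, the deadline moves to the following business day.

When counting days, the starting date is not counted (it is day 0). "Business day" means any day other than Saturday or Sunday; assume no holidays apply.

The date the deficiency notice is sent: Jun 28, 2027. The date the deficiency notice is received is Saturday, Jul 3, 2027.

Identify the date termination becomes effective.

Aug 11, 2027

The last day of the acceptance period: 10 calendar days after Jun 28, 2027 is Jul 8, 2027.
From Thursday, Jul 8, 2027, 3 business days (Jul 9, Jul 12, Jul 13, skipping weekends) brings us to Tuesday, Jul 13, 2027, which is the last day of the revision period.
Adding 29 calendar days to Jul 13, 2027 gives Aug 11, 2027, which is the date termination becomes effective. Aug 11, 2027 is a Wednesday, so no roll-forward applies.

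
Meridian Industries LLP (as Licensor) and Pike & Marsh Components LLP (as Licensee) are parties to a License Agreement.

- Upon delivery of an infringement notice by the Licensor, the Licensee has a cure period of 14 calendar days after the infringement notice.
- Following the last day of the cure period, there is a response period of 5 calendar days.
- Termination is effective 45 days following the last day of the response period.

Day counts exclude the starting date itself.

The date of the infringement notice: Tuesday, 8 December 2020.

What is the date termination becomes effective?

The last day of the cure period: 8 December 2020 + 14 days = 22 December 2020.
Adding 5 calendar days to 22 December 2020 gives 27 December 2020, which is the last day of the response period.
The date termination becomes effective: 45 calendar days after 27 December 2020 is 10 February 2021.

10 February 2021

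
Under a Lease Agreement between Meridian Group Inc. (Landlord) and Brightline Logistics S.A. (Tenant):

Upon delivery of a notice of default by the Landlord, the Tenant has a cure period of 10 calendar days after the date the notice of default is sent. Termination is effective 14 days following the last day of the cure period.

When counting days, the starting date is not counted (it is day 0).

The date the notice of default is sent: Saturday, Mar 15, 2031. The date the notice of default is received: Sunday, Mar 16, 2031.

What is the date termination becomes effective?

Adding 10 calendar days to Mar 15, 2031 gives Mar 25, 2031, which is the last day of the cure period.
The date termination becomes effective: Mar 25, 2031 + 14 days = Apr 8, 2031.

Apr 8, 2031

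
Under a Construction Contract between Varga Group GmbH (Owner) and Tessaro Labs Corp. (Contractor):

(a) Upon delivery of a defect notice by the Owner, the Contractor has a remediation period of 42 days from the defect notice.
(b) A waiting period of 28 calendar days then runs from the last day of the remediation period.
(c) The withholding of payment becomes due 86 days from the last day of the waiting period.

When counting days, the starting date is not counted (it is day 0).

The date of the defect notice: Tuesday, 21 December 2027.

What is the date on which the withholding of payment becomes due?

25 May 2028

Adding 42 calendar days to 21 December 2027 gives 1 February 2028, which is the last day of the remediation period.
Adding 28 calendar days to 1 February 2028 gives 29 February 2028, which is the last day of the waiting period.
The date on which the withholding of payment becomes due: 86 calendar days after 29 February 2028 is 25 May 2028.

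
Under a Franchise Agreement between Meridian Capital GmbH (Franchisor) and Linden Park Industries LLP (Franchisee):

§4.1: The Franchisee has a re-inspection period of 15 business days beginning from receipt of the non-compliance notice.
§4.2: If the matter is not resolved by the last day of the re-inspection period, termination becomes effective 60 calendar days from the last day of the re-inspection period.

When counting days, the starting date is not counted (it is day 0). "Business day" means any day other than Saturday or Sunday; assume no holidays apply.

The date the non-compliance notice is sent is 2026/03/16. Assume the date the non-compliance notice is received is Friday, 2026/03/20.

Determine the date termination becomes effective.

The last day of the re-inspection period: counting 15 business days from Friday, 2026/03/20 (Mar 23, Mar 24, Mar 25, Mar 26, …, Apr 8, Apr 9, Apr 10, skipping weekends) reaches Friday, 2026/04/10.
The date termination becomes effective: 60 calendar days after 2026/04/10 is 2026/06/09.

2026/06/09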